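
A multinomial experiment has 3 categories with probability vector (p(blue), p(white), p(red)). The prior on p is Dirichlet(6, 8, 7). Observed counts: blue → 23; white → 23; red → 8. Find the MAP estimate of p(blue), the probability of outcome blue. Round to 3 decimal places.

MAP estimate of p(blue) = 0.389

The posterior is Dirichlet(αᵢ + nᵢ) = Dirichlet(29, 31, 15).
For a Dirichlet(a₁,…,a_K) with all aᵢ > 1, the mode has j-th component (aⱼ − 1)/(Σaᵢ − K).
Here Σaᵢ = 75 and K = 3, so p(blue) = (29 − 1)/(75 − 3) = 28/72 ≈ 0.389.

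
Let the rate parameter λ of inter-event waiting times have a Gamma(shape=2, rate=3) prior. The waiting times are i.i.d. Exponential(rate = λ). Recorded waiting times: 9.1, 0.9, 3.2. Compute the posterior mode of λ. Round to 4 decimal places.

λ̂_MAP = 0.2469

The Exponential(rate=λ) likelihood is ∝ λ^n e^(−λΣtᵢ). Here n = 3 and Σtᵢ = 9.1 + 0.9 + 3.2 = 13.2.
Posterior ∝ λe^(−3λ) · λ^3e^(−13.2λ) = λ^4e^(−16.2λ), i.e. Gamma(5, 16.2).
Mode = (a−1)/b = 4/16.2 ≈ 0.2469.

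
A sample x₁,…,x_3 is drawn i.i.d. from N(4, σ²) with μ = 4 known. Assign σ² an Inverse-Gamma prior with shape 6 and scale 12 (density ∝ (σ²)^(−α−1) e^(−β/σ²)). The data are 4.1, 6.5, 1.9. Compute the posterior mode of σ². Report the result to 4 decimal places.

σ̂²_MAP = 2.0394

Sum of squared deviations about the known mean: SS = (4.1−4)² + (6.5−4)² + (1.9−4)² = 10.67.
The Normal likelihood contributes (σ²)^(−n/2) exp(−SS/(2σ²)), so the posterior is Inverse-Gamma(α + n/2, β + SS/2) = Inverse-Gamma(7.5, 17.335).
The mode of Inverse-Gamma(a, b) is b/(a+1) = 17.335/8.5 ≈ 2.0394.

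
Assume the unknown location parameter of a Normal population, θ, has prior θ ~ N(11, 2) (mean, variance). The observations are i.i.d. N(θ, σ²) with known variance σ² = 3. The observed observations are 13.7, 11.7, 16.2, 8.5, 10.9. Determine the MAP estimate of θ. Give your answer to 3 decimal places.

θ̂_MAP = 11.923

n = 5; x̄ = (13.7 + 11.7 + 16.2 + 8.5 + 10.9)/5 = 61/5 = 12.2.
For a Normal prior and Normal likelihood with known variance, the posterior is Normal; its mode equals its mean, the precision-weighted average.
Prior precision 1/σ₀² = 1/2 = 0.5; data precision n/σ² = 5/3.
θ̂ = (0.5·11 + (5/3)·12.2) / (0.5 + 5/3) = (155/6)/(13/6) = 155/13 ≈ 11.923.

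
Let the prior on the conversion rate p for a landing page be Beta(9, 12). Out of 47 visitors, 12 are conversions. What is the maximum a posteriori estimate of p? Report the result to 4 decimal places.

p̂_MAP = 0.3030

Prior: Beta(9, 12).
Data: 12 successes in 47 trials. The binomial likelihood contributes p^12(1−p)^35, so the posterior is Beta(9+12, 12+35) = Beta(21, 47).
For Beta(a, b) with a, b > 1 the mode is (a−1)/(a+b−2) = 20/66 ≈ 0.3030.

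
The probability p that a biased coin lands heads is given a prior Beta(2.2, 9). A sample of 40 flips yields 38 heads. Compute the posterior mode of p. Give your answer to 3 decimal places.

p̂_MAP = 0.797

Prior: Beta(2.2, 9).
Data: 38 successes in 40 trials. The binomial likelihood contributes p^38(1−p)^2, so the posterior is Beta(2.2+38, 9+2) = Beta(40.2, 11).
For Beta(a, b) with a, b > 1 the mode is (a−1)/(a+b−2) = 39.2/49.2 ≈ 0.797.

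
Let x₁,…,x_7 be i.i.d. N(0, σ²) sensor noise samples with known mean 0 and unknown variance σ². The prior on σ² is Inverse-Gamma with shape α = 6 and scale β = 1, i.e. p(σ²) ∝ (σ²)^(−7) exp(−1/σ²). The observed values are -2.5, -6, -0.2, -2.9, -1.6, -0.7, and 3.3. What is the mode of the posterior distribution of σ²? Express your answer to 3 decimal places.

σ̂²_MAP = 3.173

Sum of squared deviations about the known mean: SS = (-2.5−0)² + (-6−0)² + (-0.2−0)² + (-2.9−0)² + (-1.6−0)² + (-0.7−0)² + (3.3−0)² = 64.64.
The Normal likelihood contributes (σ²)^(−n/2) exp(−SS/(2σ²)), so the posterior is Inverse-Gamma(α + n/2, β + SS/2) = Inverse-Gamma(9.5, 33.32).
The mode of Inverse-Gamma(a, b) is b/(a+1) = 33.32/10.5 ≈ 3.173.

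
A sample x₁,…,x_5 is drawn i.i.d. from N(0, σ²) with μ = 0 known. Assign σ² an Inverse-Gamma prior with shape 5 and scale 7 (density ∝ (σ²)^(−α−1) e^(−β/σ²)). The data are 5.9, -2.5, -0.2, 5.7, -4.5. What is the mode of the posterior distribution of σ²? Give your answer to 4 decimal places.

σ̂²_MAP = 6.3435

Sum of squared deviations about the known mean: SS = (5.9−0)² + (-2.5−0)² + (-0.2−0)² + (5.7−0)² + (-4.5−0)² = 93.84.
The Normal likelihood contributes (σ²)^(−n/2) exp(−SS/(2σ²)), so the posterior is Inverse-Gamma(α + n/2, β + SS/2) = Inverse-Gamma(7.5, 53.92).
The mode of Inverse-Gamma(a, b) is b/(a+1) = 53.92/8.5 ≈ 6.3435.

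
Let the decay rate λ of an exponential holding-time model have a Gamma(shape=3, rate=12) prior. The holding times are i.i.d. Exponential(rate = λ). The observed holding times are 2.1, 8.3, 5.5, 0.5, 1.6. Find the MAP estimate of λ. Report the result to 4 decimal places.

The Exponential(rate=λ) likelihood is ∝ λ^n e^(−λΣtᵢ). Here n = 5 and Σtᵢ = 2.1 + 8.3 + 5.5 + 0.5 + 1.6 = 18.
Posterior ∝ λ^2e^(−12λ) · λ^5e^(−18λ) = λ^7e^(−30λ), i.e. Gamma(8, 30).
Mode = (a−1)/b = 7/30 ≈ 0.2333.

λ̂_MAP = 0.2333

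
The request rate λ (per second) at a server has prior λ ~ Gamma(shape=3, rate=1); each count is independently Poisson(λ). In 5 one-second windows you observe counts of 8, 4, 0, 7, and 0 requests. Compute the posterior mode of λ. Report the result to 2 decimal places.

Σxᵢ = 8+4+0+7+0 = 19, with n = 5.
Posterior ∝ λ^2e^(−1λ) · λ^19e^(−5λ) = λ^21e^(−6λ), i.e. Gamma(shape=22, rate=6).
The mode of a Gamma(a, b) with a ≥ 1 (shape–rate) is (a−1)/b = 21/6 ≈ 3.50.

λ̂_MAP = 3.50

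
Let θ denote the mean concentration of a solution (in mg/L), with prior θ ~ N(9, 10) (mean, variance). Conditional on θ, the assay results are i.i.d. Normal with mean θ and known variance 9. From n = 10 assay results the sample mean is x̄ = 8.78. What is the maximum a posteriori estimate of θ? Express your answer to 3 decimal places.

n = 10, x̄ = 8.78.
For a Normal prior and Normal likelihood with known variance, the posterior is Normal; its mode equals its mean, the precision-weighted average.
Prior precision 1/σ₀² = 1/10 = 0.1; data precision n/σ² = 10/9.
θ̂ = (0.1·9 + (10/9)·8.78) / (0.1 + 10/9) = (959/90)/(109/90) = 959/109 ≈ 8.798.

θ̂_MAP = 8.798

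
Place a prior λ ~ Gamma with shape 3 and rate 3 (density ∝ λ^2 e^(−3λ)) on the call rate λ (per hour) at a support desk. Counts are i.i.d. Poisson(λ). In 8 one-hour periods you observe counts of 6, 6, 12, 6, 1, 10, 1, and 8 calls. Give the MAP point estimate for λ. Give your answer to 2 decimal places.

λ̂_MAP = 4.73

Σxᵢ = 6+6+12+6+1+10+1+8 = 50, with n = 8.
Posterior ∝ λ^2e^(−3λ) · λ^50e^(−8λ) = λ^52e^(−11λ), i.e. Gamma(shape=53, rate=11).
The mode of a Gamma(a, b) with a ≥ 1 (shape–rate) is (a−1)/b = 52/11 ≈ 4.73.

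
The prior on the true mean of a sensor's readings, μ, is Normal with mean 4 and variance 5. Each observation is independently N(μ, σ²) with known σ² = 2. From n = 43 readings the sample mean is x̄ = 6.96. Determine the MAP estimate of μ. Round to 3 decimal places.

μ̂_MAP = 6.933

n = 43, x̄ = 6.96.
For a Normal prior and Normal likelihood with known variance, the posterior is Normal; its mode equals its mean, the precision-weighted average.
Prior precision 1/σ₀² = 1/5 = 0.2; data precision n/σ² = 43/2 = 21.5.
μ̂ = (0.2·4 + 21.5·6.96) / (0.2 + 21.5) = 150.44/21.7 = 7522/1085 ≈ 6.933.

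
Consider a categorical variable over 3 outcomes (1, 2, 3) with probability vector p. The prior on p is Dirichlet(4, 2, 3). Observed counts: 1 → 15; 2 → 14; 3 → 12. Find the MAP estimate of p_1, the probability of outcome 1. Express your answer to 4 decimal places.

The posterior is Dirichlet(αᵢ + nᵢ) = Dirichlet(19, 16, 15).
For a Dirichlet(a₁,…,a_K) with all aᵢ > 1, the mode has j-th component (aⱼ − 1)/(Σaᵢ − K).
Here Σaᵢ = 50 and K = 3, so p_1 = (19 − 1)/(50 − 3) = 18/47 ≈ 0.3830.

MAP estimate: 0.3830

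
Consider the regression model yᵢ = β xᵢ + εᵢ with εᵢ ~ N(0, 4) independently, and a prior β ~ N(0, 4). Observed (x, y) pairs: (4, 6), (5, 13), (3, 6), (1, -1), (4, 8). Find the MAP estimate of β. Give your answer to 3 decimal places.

log p(β | y) = −Σ(yᵢ − βxᵢ)²/(2·4) − β²/(2·4) + const.
Setting the derivative to zero: Σxᵢ(yᵢ − βxᵢ)/4 − β/4 = 0, so β = Σxᵢyᵢ / (Σxᵢ² + σ²/τ²).
Σxᵢyᵢ = 4·6 + 5·13 + 3·6 + 1·(-1) + 4·8 = 138; Σxᵢ² = 67; σ²/τ² = 1.
β̂_MAP = 138 / (67 + 1) = 138/68 ≈ 2.029.

β̂_MAP = 2.029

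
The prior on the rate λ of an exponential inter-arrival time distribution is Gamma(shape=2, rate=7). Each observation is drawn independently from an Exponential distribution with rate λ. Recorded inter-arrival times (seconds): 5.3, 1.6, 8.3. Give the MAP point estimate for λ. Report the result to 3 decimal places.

The Exponential(rate=λ) likelihood is ∝ λ^n e^(−λΣtᵢ). Here n = 3 and Σtᵢ = 5.3 + 1.6 + 8.3 = 15.2.
Posterior ∝ λe^(−7λ) · λ^3e^(−15.2λ) = λ^4e^(−22.2λ), i.e. Gamma(5, 22.2).
Mode = (a−1)/b = 4/22.2 ≈ 0.180.

λ̂_MAP = 0.180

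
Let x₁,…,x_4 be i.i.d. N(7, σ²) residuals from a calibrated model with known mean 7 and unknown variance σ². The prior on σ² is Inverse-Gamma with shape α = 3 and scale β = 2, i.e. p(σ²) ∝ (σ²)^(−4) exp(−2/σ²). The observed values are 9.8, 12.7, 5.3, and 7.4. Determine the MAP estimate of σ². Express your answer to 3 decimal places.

Sum of squared deviations about the known mean: SS = (9.8−7)² + (12.7−7)² + (5.3−7)² + (7.4−7)² = 43.38.
The Normal likelihood contributes (σ²)^(−n/2) exp(−SS/(2σ²)), so the posterior is Inverse-Gamma(α + n/2, β + SS/2) = Inverse-Gamma(5, 23.69).
The mode of Inverse-Gamma(a, b) is b/(a+1) = 23.69/6 ≈ 3.948.

σ̂²_MAP = 3.948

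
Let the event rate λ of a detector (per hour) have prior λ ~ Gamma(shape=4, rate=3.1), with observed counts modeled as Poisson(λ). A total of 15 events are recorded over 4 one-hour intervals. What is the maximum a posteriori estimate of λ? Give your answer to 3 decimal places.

Σxᵢ = 15, n = 4.
Posterior ∝ λ^3e^(−3.1λ) · λ^15e^(−4λ) = λ^18e^(−7.1λ), i.e. Gamma(shape=19, rate=7.1).
The mode of a Gamma(a, b) with a ≥ 1 (shape–rate) is (a−1)/b = 18/7.1 ≈ 2.535.

λ̂_MAP = 2.535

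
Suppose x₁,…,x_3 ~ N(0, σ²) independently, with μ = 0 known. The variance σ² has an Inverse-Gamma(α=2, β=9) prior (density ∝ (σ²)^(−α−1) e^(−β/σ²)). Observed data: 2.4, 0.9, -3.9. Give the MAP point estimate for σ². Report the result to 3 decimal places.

Sum of squared deviations about the known mean: SS = (2.4−0)² + (0.9−0)² + (-3.9−0)² = 21.78.
The Normal likelihood contributes (σ²)^(−n/2) exp(−SS/(2σ²)), so the posterior is Inverse-Gamma(α + n/2, β + SS/2) = Inverse-Gamma(3.5, 19.89).
The mode of Inverse-Gamma(a, b) is b/(a+1) = 19.89/4.5 ≈ 4.420.

σ̂²_MAP = 4.420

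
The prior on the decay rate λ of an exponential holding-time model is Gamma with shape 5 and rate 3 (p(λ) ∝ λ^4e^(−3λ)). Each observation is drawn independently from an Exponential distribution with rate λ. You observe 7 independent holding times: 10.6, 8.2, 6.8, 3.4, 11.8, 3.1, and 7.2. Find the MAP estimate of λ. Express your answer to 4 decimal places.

The Exponential(rate=λ) likelihood is ∝ λ^n e^(−λΣtᵢ). Here n = 7 and Σtᵢ = 10.6 + 8.2 + 6.8 + 3.4 + 11.8 + 3.1 + 7.2 = 51.1.
Posterior ∝ λ^4e^(−3λ) · λ^7e^(−51.1λ) = λ^11e^(−54.1λ), i.e. Gamma(12, 54.1).
Mode = (a−1)/b = 11/54.1 ≈ 0.2033.

λ̂_MAP = 0.2033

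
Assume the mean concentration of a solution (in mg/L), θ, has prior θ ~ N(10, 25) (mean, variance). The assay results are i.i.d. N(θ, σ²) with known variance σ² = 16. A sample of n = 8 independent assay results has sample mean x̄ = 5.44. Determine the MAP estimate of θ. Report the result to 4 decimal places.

n = 8, x̄ = 5.44.
For a Normal prior and Normal likelihood with known variance, the posterior is Normal; its mode equals its mean, the precision-weighted average.
Prior precision 1/σ₀² = 1/25 = 0.04; data precision n/σ² = 8/16 = 0.5.
θ̂ = (0.04·10 + 0.5·5.44) / (0.04 + 0.5) = 3.12/0.54 = 52/9 ≈ 5.7778.

θ̂_MAP = 5.7778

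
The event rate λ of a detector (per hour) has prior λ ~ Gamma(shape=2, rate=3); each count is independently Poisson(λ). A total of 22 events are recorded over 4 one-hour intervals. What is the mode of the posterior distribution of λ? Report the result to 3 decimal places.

Σxᵢ = 22, n = 4.
Posterior ∝ λe^(−3λ) · λ^22e^(−4λ) = λ^23e^(−7λ), i.e. Gamma(shape=24, rate=7).
The mode of a Gamma(a, b) with a ≥ 1 (shape–rate) is (a−1)/b = 23/7 ≈ 3.286.

λ̂_MAP = 3.286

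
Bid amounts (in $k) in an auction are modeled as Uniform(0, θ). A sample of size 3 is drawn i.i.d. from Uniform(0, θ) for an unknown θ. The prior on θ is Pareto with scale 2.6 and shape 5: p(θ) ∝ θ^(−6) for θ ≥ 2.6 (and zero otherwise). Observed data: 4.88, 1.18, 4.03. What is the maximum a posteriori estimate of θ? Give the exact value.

θ̂_MAP = 4.88

The Uniform(0, θ) likelihood is θ^(−n) for θ ≥ max(xᵢ), zero otherwise. Here max(xᵢ) = 4.88.
Posterior ∝ θ^(−6) · θ^(−3) = θ^(−9) on θ ≥ max(2.6, 4.88) = 4.88.
This density is strictly decreasing in θ, so the posterior mode lies at the lower boundary of the support.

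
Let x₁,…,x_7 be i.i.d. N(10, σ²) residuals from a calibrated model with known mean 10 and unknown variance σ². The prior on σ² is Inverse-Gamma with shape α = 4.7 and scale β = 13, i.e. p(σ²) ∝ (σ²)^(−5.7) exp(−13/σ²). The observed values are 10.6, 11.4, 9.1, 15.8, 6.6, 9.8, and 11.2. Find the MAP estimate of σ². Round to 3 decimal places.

σ̂²_MAP = 4.120

Sum of squared deviations about the known mean: SS = (10.6−10)² + (11.4−10)² + (9.1−10)² + (15.8−10)² + (6.6−10)² + (9.8−10)² + (11.2−10)² = 49.81.
The Normal likelihood contributes (σ²)^(−n/2) exp(−SS/(2σ²)), so the posterior is Inverse-Gamma(α + n/2, β + SS/2) = Inverse-Gamma(8.2, 37.905).
The mode of Inverse-Gamma(a, b) is b/(a+1) = 37.905/9.2 ≈ 4.120.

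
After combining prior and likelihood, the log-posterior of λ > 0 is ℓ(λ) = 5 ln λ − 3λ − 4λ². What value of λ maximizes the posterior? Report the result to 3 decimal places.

ℓ'(λ) = 5/λ − 3 − 8λ. Setting this to zero and multiplying by λ: 8λ² + 3λ − 5 = 0.
λ = (−3 + √(3² + 4·8·5)) / (2·8) = (−3 + √169) / 16 = (−3 + 13)/16 = 5/8.
ℓ''(λ) = −5/λ² − 8 < 0, confirming a maximum.

λ̂_MAP = 0.625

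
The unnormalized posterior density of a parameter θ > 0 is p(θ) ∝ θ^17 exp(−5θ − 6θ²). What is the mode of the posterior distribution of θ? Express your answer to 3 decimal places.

θ̂_MAP = 1.000

ℓ'(θ) = 17/θ − 5 − 12θ. Setting this to zero and multiplying by θ: 12θ² + 5θ − 17 = 0.
θ = (−5 + √(5² + 4·12·17)) / (2·12) = (−5 + √841) / 24 = (−5 + 29)/24 = 1.
ℓ''(θ) = −17/θ² − 12 < 0, confirming a maximum.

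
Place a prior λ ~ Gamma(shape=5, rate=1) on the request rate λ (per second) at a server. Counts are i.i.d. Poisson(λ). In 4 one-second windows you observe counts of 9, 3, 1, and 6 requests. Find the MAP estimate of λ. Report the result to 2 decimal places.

Σxᵢ = 9+3+1+6 = 19, with n = 4.
Posterior ∝ λ^4e^(−1λ) · λ^19e^(−4λ) = λ^23e^(−5λ), i.e. Gamma(shape=24, rate=5).
The mode of a Gamma(a, b) with a ≥ 1 (shape–rate) is (a−1)/b = 23/5 ≈ 4.60.

λ̂_MAP = 4.60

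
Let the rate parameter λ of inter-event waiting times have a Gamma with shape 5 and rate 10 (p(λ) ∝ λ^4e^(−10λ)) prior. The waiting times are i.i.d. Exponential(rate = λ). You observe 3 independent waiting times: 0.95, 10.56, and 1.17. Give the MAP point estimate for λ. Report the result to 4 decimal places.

λ̂_MAP = 0.3086

The Exponential(rate=λ) likelihood is ∝ λ^n e^(−λΣtᵢ). Here n = 3 and Σtᵢ = 0.95 + 10.56 + 1.17 = 12.68.
Posterior ∝ λ^4e^(−10λ) · λ^3e^(−12.68λ) = λ^7e^(−22.68λ), i.e. Gamma(8, 22.68).
Mode = (a−1)/b = 7/22.68 ≈ 0.3086.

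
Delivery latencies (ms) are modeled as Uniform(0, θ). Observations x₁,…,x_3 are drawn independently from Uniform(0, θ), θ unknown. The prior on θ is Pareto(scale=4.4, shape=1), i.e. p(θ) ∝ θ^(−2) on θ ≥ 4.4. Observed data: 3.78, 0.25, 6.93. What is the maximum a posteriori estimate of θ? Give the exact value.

The Uniform(0, θ) likelihood is θ^(−n) for θ ≥ max(xᵢ), zero otherwise. Here max(xᵢ) = 6.93.
Posterior ∝ θ^(−2) · θ^(−3) = θ^(−5) on θ ≥ max(4.4, 6.93) = 6.93.
This density is strictly decreasing in θ, so the posterior mode lies at the lower boundary of the support.

θ̂_MAP = 6.93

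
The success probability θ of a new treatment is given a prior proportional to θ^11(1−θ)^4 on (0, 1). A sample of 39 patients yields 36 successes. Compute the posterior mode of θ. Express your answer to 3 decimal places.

The prior density ∝ θ^11(1−θ)^4 is the kernel of Beta(12, 5).
Data: 36 successes in 39 trials. The binomial likelihood contributes θ^36(1−θ)^3, so the posterior is Beta(12+36, 5+3) = Beta(48, 8).
For Beta(a, b) with a, b > 1 the mode is (a−1)/(a+b−2) = 47/54 ≈ 0.870.

θ̂_MAP = 0.870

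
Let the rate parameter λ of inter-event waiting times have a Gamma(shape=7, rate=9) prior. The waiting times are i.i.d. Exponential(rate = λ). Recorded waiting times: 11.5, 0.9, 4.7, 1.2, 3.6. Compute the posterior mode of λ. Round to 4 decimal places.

The Exponential(rate=λ) likelihood is ∝ λ^n e^(−λΣtᵢ). Here n = 5 and Σtᵢ = 11.5 + 0.9 + 4.7 + 1.2 + 3.6 = 21.9.
Posterior ∝ λ^6e^(−9λ) · λ^5e^(−21.9λ) = λ^11e^(−30.9λ), i.e. Gamma(12, 30.9).
Mode = (a−1)/b = 11/30.9 ≈ 0.3560.

λ̂_MAP = 0.3560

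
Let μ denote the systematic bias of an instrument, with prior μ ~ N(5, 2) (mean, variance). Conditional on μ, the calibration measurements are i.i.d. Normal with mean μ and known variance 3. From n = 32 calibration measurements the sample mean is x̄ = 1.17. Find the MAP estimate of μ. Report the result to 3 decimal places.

n = 32, x̄ = 1.17.
For a Normal prior and Normal likelihood with known variance, the posterior is Normal; its mode equals its mean, the precision-weighted average.
Prior precision 1/σ₀² = 1/2 = 0.5; data precision n/σ² = 32/3.
μ̂ = (0.5·5 + (32/3)·1.17) / (0.5 + 32/3) = 14.98/(67/6) = 2247/1675 ≈ 1.341.

μ̂_MAP = 1.341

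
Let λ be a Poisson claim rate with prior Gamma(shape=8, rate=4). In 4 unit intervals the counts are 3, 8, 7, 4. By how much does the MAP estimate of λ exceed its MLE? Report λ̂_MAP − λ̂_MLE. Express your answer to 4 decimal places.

MAP − MLE = -1.8750

Σxᵢ = 22. Posterior is Gamma(30, 8); MAP = (30−1)/8 = 29/8 ≈ 3.62500.
MLE = x̄ = 22/4 ≈ 5.50000.
Difference = 29/8 − 22/4 = -15/8 ≈ -1.8750.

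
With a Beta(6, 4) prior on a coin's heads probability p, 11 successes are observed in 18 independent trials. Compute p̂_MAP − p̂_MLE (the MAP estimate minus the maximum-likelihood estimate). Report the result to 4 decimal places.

MAP − MLE = 0.0043

Posterior is Beta(17, 11); MAP = (17−1)/(28−2) = 16/26 ≈ 0.61538.
MLE ignores the prior: p̂_MLE = k/n = 11/18 ≈ 0.61111.
Difference = 16/26 − 11/18 = 1/234 ≈ 0.0043.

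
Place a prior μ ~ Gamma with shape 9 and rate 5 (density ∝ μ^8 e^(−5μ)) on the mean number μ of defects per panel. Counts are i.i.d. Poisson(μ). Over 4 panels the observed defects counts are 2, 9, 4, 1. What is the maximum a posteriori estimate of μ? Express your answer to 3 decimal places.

Σxᵢ = 2+9+4+1 = 16, with n = 4.
Posterior ∝ μ^8e^(−5μ) · μ^16e^(−4μ) = μ^24e^(−9μ), i.e. Gamma(shape=25, rate=9).
The mode of a Gamma(a, b) with a ≥ 1 (shape–rate) is (a−1)/b = 24/9 ≈ 2.667.

μ̂_MAP = 2.667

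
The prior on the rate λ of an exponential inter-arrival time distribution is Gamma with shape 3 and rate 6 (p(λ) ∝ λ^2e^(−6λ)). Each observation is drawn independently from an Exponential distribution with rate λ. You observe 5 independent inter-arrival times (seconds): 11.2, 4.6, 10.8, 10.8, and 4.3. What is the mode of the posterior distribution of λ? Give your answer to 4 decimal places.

λ̂_MAP = 0.1468

The Exponential(rate=λ) likelihood is ∝ λ^n e^(−λΣtᵢ). Here n = 5 and Σtᵢ = 11.2 + 4.6 + 10.8 + 10.8 + 4.3 = 41.7.
Posterior ∝ λ^2e^(−6λ) · λ^5e^(−41.7λ) = λ^7e^(−47.7λ), i.e. Gamma(8, 47.7).
Mode = (a−1)/b = 7/47.7 ≈ 0.1468.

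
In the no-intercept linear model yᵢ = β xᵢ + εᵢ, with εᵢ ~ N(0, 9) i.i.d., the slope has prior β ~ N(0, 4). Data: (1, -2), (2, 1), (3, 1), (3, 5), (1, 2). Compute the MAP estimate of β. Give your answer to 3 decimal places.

β̂_MAP = 0.762

log p(β | y) = −Σ(yᵢ − βxᵢ)²/(2·9) − β²/(2·4) + const.
Setting the derivative to zero: Σxᵢ(yᵢ − βxᵢ)/9 − β/4 = 0, so β = Σxᵢyᵢ / (Σxᵢ² + σ²/τ²).
Σxᵢyᵢ = 1·(-2) + 2·1 + 3·1 + 3·5 + 1·2 = 20; Σxᵢ² = 24; σ²/τ² = 2.25.
β̂_MAP = 20 / (24 + 2.25) = 20/26.25 ≈ 0.762.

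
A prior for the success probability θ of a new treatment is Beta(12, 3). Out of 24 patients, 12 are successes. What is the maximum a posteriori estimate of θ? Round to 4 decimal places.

θ̂_MAP = 0.6216

Prior: Beta(12, 3).
Data: 12 successes in 24 trials. The binomial likelihood contributes θ^12(1−θ)^12, so the posterior is Beta(12+12, 3+12) = Beta(24, 15).
For Beta(a, b) with a, b > 1 the mode is (a−1)/(a+b−2) = 23/37 ≈ 0.6216.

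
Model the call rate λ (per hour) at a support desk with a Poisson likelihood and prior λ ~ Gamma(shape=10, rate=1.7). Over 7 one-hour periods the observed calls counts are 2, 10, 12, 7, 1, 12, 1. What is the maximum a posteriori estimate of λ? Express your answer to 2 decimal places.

Σxᵢ = 2+10+12+7+1+12+1 = 45, with n = 7.
Posterior ∝ λ^9e^(−1.7λ) · λ^45e^(−7λ) = λ^54e^(−8.7λ), i.e. Gamma(shape=55, rate=8.7).
The mode of a Gamma(a, b) with a ≥ 1 (shape–rate) is (a−1)/b = 54/8.7 ≈ 6.21.

λ̂_MAP = 6.21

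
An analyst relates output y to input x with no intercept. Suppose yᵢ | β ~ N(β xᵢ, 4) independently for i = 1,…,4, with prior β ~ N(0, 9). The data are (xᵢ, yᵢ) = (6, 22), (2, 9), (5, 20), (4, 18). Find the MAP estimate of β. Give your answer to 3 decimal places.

β̂_MAP = 3.954

log p(β | y) = −Σ(yᵢ − βxᵢ)²/(2·4) − β²/(2·9) + const.
Setting the derivative to zero: Σxᵢ(yᵢ − βxᵢ)/4 − β/9 = 0, so β = Σxᵢyᵢ / (Σxᵢ² + σ²/τ²).
Σxᵢyᵢ = 6·22 + 2·9 + 5·20 + 4·18 = 322; Σxᵢ² = 81; σ²/τ² = 4/9.
β̂_MAP = 322 / (81 + 4/9) = 322/(733/9) = 2898/733 ≈ 3.954.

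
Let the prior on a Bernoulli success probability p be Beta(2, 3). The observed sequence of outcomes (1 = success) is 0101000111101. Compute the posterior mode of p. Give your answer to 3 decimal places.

p̂_MAP = 0.500

Prior: Beta(2, 3).
Data: 7 successes in 13 trials (from the sequence). The binomial likelihood contributes p^7(1−p)^6, so the posterior is Beta(2+7, 3+6) = Beta(9, 9).
For Beta(a, b) with a, b > 1 the mode is (a−1)/(a+b−2) = 8/16 ≈ 0.500.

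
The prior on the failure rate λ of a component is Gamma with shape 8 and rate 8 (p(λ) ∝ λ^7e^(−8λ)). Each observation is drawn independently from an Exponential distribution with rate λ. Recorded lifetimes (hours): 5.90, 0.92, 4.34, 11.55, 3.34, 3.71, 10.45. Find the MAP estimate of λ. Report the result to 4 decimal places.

λ̂_MAP = 0.2904

The Exponential(rate=λ) likelihood is ∝ λ^n e^(−λΣtᵢ). Here n = 7 and Σtᵢ = 5.90 + 0.92 + 4.34 + 11.55 + 3.34 + 3.71 + 10.45 = 40.21.
Posterior ∝ λ^7e^(−8λ) · λ^7e^(−40.21λ) = λ^14e^(−48.21λ), i.e. Gamma(15, 48.21).
Mode = (a−1)/b = 14/48.21 ≈ 0.2904.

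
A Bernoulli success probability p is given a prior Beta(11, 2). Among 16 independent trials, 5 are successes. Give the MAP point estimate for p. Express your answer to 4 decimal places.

p̂_MAP = 0.5556

Prior: Beta(11, 2).
Data: 5 successes in 16 trials. The binomial likelihood contributes p^5(1−p)^11, so the posterior is Beta(11+5, 2+11) = Beta(16, 13).
For Beta(a, b) with a, b > 1 the mode is (a−1)/(a+b−2) = 15/27 ≈ 0.5556.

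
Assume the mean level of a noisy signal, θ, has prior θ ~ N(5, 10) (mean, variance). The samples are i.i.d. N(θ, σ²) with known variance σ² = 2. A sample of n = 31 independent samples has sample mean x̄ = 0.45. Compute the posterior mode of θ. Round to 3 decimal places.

θ̂_MAP = 0.479

n = 31, x̄ = 0.45.
For a Normal prior and Normal likelihood with known variance, the posterior is Normal; its mode equals its mean, the precision-weighted average.
Prior precision 1/σ₀² = 1/10 = 0.1; data precision n/σ² = 31/2 = 15.5.
θ̂ = (0.1·5 + 15.5·0.45) / (0.1 + 15.5) = 7.475/15.6 = 23/48 ≈ 0.479.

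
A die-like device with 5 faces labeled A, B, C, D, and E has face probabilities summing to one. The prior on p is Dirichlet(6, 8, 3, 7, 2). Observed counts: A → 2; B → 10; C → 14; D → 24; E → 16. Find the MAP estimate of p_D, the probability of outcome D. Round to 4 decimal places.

The posterior is Dirichlet(αᵢ + nᵢ) = Dirichlet(8, 18, 17, 31, 18).
For a Dirichlet(a₁,…,a_K) with all aᵢ > 1, the mode has j-th component (aⱼ − 1)/(Σaᵢ − K).
Here Σaᵢ = 92 and K = 5, so p_D = (31 − 1)/(92 − 5) = 30/87 ≈ 0.3448.

MAP estimate of p_D = 0.3448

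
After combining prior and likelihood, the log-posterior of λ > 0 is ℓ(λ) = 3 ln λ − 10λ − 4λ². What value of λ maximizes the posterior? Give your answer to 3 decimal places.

λ̂_MAP = 0.250

ℓ'(λ) = 3/λ − 10 − 8λ. Setting this to zero and multiplying by λ: 8λ² + 10λ − 3 = 0.
λ = (−10 + √(10² + 4·8·3)) / (2·8) = (−10 + √196) / 16 = (−10 + 14)/16 = 1/4.
ℓ''(λ) = −3/λ² − 8 < 0, confirming a maximum.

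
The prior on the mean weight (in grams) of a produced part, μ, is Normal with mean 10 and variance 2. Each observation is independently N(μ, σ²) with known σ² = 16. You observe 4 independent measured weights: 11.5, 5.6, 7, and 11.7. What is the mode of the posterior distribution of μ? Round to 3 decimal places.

n = 4; x̄ = (11.5 + 5.6 + 7 + 11.7)/4 = 35.8/4 = 8.95.
For a Normal prior and Normal likelihood with known variance, the posterior is Normal; its mode equals its mean, the precision-weighted average.
Prior precision 1/σ₀² = 1/2 = 0.5; data precision n/σ² = 4/16 = 0.25.
μ̂ = (0.5·10 + 0.25·8.95) / (0.5 + 0.25) = 7.2375/0.75 = 9.650.

μ̂_MAP = 9.650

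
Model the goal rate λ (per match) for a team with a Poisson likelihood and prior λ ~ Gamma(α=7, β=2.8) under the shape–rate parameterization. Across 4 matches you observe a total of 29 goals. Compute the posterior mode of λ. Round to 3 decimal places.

λ̂_MAP = 5.147

Σxᵢ = 29, n = 4.
Posterior ∝ λ^6e^(−2.8λ) · λ^29e^(−4λ) = λ^35e^(−6.8λ), i.e. Gamma(shape=36, rate=6.8).
The mode of a Gamma(a, b) with a ≥ 1 (shape–rate) is (a−1)/b = 35/6.8 ≈ 5.147.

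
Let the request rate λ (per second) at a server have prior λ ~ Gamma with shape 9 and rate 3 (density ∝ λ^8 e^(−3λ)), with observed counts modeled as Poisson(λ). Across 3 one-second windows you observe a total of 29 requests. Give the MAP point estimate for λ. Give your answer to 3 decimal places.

λ̂_MAP = 6.167

Σxᵢ = 29, n = 3.
Posterior ∝ λ^8e^(−3λ) · λ^29e^(−3λ) = λ^37e^(−6λ), i.e. Gamma(shape=38, rate=6).
The mode of a Gamma(a, b) with a ≥ 1 (shape–rate) is (a−1)/b = 37/6 ≈ 6.167.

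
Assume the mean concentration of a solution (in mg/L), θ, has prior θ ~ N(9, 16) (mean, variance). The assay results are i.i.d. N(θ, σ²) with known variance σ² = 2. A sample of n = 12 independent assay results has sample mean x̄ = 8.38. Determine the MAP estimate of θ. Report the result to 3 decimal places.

θ̂_MAP = 8.386

n = 12, x̄ = 8.38.
For a Normal prior and Normal likelihood with known variance, the posterior is Normal; its mode equals its mean, the precision-weighted average.
Prior precision 1/σ₀² = 1/16 = 0.0625; data precision n/σ² = 12/2 = 6.
θ̂ = (0.0625·9 + 6·8.38) / (0.0625 + 6) = 50.8425/6.0625 = 20337/2425 ≈ 8.386.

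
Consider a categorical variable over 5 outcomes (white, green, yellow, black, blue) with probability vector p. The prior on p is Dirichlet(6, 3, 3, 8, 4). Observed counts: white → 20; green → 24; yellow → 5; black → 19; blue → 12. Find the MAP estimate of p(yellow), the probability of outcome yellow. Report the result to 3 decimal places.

MAP estimate of p(yellow) = 0.071

The posterior is Dirichlet(αᵢ + nᵢ) = Dirichlet(26, 27, 8, 27, 16).
For a Dirichlet(a₁,…,a_K) with all aᵢ > 1, the mode has j-th component (aⱼ − 1)/(Σaᵢ − K).
Here Σaᵢ = 104 and K = 5, so p(yellow) = (8 − 1)/(104 − 5) = 7/99 ≈ 0.071.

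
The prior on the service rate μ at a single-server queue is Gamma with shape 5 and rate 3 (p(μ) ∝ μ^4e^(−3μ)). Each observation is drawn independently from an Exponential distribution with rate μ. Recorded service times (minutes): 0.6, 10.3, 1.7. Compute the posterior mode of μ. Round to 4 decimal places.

The Exponential(rate=μ) likelihood is ∝ μ^n e^(−μΣtᵢ). Here n = 3 and Σtᵢ = 0.6 + 10.3 + 1.7 = 12.6.
Posterior ∝ μ^4e^(−3μ) · μ^3e^(−12.6μ) = μ^7e^(−15.6μ), i.e. Gamma(8, 15.6).
Mode = (a−1)/b = 7/15.6 ≈ 0.4487.

μ̂_MAP = 0.4487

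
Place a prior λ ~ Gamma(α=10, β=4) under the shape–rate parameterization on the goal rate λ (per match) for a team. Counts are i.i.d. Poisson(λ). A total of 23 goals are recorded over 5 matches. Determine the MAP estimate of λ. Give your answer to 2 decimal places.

λ̂_MAP = 3.56

Σxᵢ = 23, n = 5.
Posterior ∝ λ^9e^(−4λ) · λ^23e^(−5λ) = λ^32e^(−9λ), i.e. Gamma(shape=33, rate=9).
The mode of a Gamma(a, b) with a ≥ 1 (shape–rate) is (a−1)/b = 32/9 ≈ 3.56.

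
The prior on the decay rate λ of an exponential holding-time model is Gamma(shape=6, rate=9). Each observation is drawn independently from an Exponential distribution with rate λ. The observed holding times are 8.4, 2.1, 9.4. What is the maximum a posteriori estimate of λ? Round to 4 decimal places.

The Exponential(rate=λ) likelihood is ∝ λ^n e^(−λΣtᵢ). Here n = 3 and Σtᵢ = 8.4 + 2.1 + 9.4 = 19.9.
Posterior ∝ λ^5e^(−9λ) · λ^3e^(−19.9λ) = λ^8e^(−28.9λ), i.e. Gamma(9, 28.9).
Mode = (a−1)/b = 8/28.9 ≈ 0.2768.

λ̂_MAP = 0.2768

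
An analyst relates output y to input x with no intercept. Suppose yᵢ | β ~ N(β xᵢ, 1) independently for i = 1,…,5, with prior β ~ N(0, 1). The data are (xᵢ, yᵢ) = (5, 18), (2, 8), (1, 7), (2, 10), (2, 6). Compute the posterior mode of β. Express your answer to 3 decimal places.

log p(β | y) = −Σ(yᵢ − βxᵢ)²/(2·1) − β²/(2·1) + const.
Setting the derivative to zero: Σxᵢ(yᵢ − βxᵢ)/1 − β/1 = 0, so β = Σxᵢyᵢ / (Σxᵢ² + σ²/τ²).
Σxᵢyᵢ = 5·18 + 2·8 + 1·7 + 2·10 + 2·6 = 145; Σxᵢ² = 38; σ²/τ² = 1.
β̂_MAP = 145 / (38 + 1) = 145/39 ≈ 3.718.

β̂_MAP = 3.718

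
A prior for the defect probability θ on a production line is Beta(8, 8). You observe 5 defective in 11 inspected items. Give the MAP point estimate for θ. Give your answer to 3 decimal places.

Prior: Beta(8, 8).
Data: 5 successes in 11 trials. The binomial likelihood contributes θ^5(1−θ)^6, so the posterior is Beta(8+5, 8+6) = Beta(13, 14).
For Beta(a, b) with a, b > 1 the mode is (a−1)/(a+b−2) = 12/25 ≈ 0.480.

θ̂_MAP = 0.480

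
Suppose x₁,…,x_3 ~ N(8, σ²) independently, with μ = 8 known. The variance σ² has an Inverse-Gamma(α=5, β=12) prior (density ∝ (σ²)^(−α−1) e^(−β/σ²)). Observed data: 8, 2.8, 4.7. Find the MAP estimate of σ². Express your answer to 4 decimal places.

σ̂²_MAP = 4.1287

Sum of squared deviations about the known mean: SS = (8−8)² + (2.8−8)² + (4.7−8)² = 37.93.
The Normal likelihood contributes (σ²)^(−n/2) exp(−SS/(2σ²)), so the posterior is Inverse-Gamma(α + n/2, β + SS/2) = Inverse-Gamma(6.5, 30.965).
The mode of Inverse-Gamma(a, b) is b/(a+1) = 30.965/7.5 ≈ 4.1287.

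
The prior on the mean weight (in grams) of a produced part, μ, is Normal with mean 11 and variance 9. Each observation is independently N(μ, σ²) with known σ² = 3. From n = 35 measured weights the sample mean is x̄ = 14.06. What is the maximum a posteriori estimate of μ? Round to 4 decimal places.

μ̂_MAP = 14.0311

n = 35, x̄ = 14.06.
For a Normal prior and Normal likelihood with known variance, the posterior is Normal; its mode equals its mean, the precision-weighted average.
Prior precision 1/σ₀² = 1/9; data precision n/σ² = 35/3.
μ̂ = ((1/9)·11 + (35/3)·14.06) / (1/9 + 35/3) = (14873/90)/(106/9) = 14873/1060 ≈ 14.0311.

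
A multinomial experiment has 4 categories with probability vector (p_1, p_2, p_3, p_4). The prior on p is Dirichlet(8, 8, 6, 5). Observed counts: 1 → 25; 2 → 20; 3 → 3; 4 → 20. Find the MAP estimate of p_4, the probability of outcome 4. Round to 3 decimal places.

The posterior is Dirichlet(αᵢ + nᵢ) = Dirichlet(33, 28, 9, 25).
For a Dirichlet(a₁,…,a_K) with all aᵢ > 1, the mode has j-th component (aⱼ − 1)/(Σaᵢ − K).
Here Σaᵢ = 95 and K = 4, so p_4 = (25 − 1)/(95 − 4) = 24/91 ≈ 0.264.

MAP estimate: 0.264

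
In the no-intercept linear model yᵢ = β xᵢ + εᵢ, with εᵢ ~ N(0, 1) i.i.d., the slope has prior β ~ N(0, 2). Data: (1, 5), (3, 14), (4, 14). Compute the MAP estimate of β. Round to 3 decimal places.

log p(β | y) = −Σ(yᵢ − βxᵢ)²/(2·1) − β²/(2·2) + const.
Setting the derivative to zero: Σxᵢ(yᵢ − βxᵢ)/1 − β/2 = 0, so β = Σxᵢyᵢ / (Σxᵢ² + σ²/τ²).
Σxᵢyᵢ = 1·5 + 3·14 + 4·14 = 103; Σxᵢ² = 26; σ²/τ² = 0.5.
β̂_MAP = 103 / (26 + 0.5) = 103/26.5 ≈ 3.887.

β̂_MAP = 3.887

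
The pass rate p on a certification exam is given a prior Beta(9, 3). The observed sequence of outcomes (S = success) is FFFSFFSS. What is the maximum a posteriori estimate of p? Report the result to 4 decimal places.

Prior: Beta(9, 3).
Data: 3 successes in 8 trials (from the sequence). The binomial likelihood contributes p^3(1−p)^5, so the posterior is Beta(9+3, 3+5) = Beta(12, 8).
For Beta(a, b) with a, b > 1 the mode is (a−1)/(a+b−2) = 11/18 ≈ 0.6111.

p̂_MAP = 0.6111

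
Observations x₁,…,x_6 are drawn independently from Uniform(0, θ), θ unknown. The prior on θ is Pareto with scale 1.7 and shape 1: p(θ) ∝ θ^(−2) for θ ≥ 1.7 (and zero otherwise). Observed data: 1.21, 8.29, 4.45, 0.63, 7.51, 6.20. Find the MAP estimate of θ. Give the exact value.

θ̂_MAP = 8.29

The Uniform(0, θ) likelihood is θ^(−n) for θ ≥ max(xᵢ), zero otherwise. Here max(xᵢ) = 8.29.
Posterior ∝ θ^(−2) · θ^(−6) = θ^(−8) on θ ≥ max(1.7, 8.29) = 8.29.
This density is strictly decreasing in θ, so the posterior mode lies at the lower boundary of the support.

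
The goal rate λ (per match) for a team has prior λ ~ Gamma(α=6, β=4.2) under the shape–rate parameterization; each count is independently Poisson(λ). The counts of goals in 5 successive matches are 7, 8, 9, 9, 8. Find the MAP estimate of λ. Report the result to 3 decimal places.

λ̂_MAP = 5.000

Σxᵢ = 7+8+9+9+8 = 41, with n = 5.
Posterior ∝ λ^5e^(−4.2λ) · λ^41e^(−5λ) = λ^46e^(−9.2λ), i.e. Gamma(shape=47, rate=9.2).
The mode of a Gamma(a, b) with a ≥ 1 (shape–rate) is (a−1)/b = 46/9.2 ≈ 5.000.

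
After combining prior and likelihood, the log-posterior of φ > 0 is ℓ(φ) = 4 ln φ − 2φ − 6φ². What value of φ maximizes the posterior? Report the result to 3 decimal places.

ℓ'(φ) = 4/φ − 2 − 12φ. Setting this to zero and multiplying by φ: 12φ² + 2φ − 4 = 0.
φ = (−2 + √(2² + 4·12·4)) / (2·12) = (−2 + √196) / 24 = (−2 + 14)/24 = 1/2.
ℓ''(φ) = −4/φ² − 12 < 0, confirming a maximum.

φ̂_MAP = 0.500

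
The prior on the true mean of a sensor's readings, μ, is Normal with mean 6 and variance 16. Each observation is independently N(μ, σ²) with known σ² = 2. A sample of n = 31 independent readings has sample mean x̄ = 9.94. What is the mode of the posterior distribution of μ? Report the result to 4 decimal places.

μ̂_MAP = 9.9242

n = 31, x̄ = 9.94.
For a Normal prior and Normal likelihood with known variance, the posterior is Normal; its mode equals its mean, the precision-weighted average.
Prior precision 1/σ₀² = 1/16 = 0.0625; data precision n/σ² = 31/2 = 15.5.
μ̂ = (0.0625·6 + 15.5·9.94) / (0.0625 + 15.5) = 154.445/15.5625 = 61778/6225 ≈ 9.9242.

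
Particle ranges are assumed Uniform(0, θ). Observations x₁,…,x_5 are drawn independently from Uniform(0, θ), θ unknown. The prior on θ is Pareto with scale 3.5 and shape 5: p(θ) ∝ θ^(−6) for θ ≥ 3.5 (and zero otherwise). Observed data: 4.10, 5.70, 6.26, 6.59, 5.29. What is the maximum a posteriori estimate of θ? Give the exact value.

θ̂_MAP = 6.59

The Uniform(0, θ) likelihood is θ^(−n) for θ ≥ max(xᵢ), zero otherwise. Here max(xᵢ) = 6.59.
Posterior ∝ θ^(−6) · θ^(−5) = θ^(−11) on θ ≥ max(3.5, 6.59) = 6.59.
This density is strictly decreasing in θ, so the posterior mode lies at the lower boundary of the support.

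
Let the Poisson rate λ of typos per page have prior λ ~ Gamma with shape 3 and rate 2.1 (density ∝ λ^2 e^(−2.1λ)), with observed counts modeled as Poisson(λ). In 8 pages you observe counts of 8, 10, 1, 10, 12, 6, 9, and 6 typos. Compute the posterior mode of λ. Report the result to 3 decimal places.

Σxᵢ = 8+10+1+10+12+6+9+6 = 62, with n = 8.
Posterior ∝ λ^2e^(−2.1λ) · λ^62e^(−8λ) = λ^64e^(−10.1λ), i.e. Gamma(shape=65, rate=10.1).
The mode of a Gamma(a, b) with a ≥ 1 (shape–rate) is (a−1)/b = 64/10.1 ≈ 6.337.

λ̂_MAP = 6.337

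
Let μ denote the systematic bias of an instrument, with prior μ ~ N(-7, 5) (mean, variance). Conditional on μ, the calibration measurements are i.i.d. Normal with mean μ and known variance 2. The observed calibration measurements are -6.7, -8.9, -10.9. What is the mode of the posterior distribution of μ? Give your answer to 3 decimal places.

μ̂_MAP = -8.618

n = 3; x̄ = ((-6.7) + (-8.9) + (-10.9))/3 = -26.5/3 = -53/6 ≈ -8.8333.
For a Normal prior and Normal likelihood with known variance, the posterior is Normal; its mode equals its mean, the precision-weighted average.
Prior precision 1/σ₀² = 1/5 = 0.2; data precision n/σ² = 3/2 = 1.5.
μ̂ = (0.2·(-7) + 1.5·(-53/6)) / (0.2 + 1.5) = (-14.65)/1.7 = -293/34 ≈ -8.618.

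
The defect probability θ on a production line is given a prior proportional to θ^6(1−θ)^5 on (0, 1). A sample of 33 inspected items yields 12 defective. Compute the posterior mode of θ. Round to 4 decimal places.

The prior density ∝ θ^6(1−θ)^5 is the kernel of Beta(7, 6).
Data: 12 successes in 33 trials. The binomial likelihood contributes θ^12(1−θ)^21, so the posterior is Beta(7+12, 6+21) = Beta(19, 27).
For Beta(a, b) with a, b > 1 the mode is (a−1)/(a+b−2) = 18/44 ≈ 0.4091.

θ̂_MAP = 0.4091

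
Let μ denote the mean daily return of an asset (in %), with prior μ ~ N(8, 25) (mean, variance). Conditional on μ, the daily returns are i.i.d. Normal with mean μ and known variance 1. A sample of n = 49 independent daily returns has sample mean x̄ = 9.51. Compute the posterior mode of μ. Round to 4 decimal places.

μ̂_MAP = 9.5088

n = 49, x̄ = 9.51.
For a Normal prior and Normal likelihood with known variance, the posterior is Normal; its mode equals its mean, the precision-weighted average.
Prior precision 1/σ₀² = 1/25 = 0.04; data precision n/σ² = 49/1 = 49.
μ̂ = (0.04·8 + 49·9.51) / (0.04 + 49) = 466.31/49.04 = 46631/4904 ≈ 9.5088.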